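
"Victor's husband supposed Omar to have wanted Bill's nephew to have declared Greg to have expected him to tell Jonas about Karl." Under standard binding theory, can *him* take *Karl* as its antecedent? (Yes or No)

*him* is a pronoun; Principle B requires it to be free in its binding domain — the clause headed by 'expected'.
— Karl: second object of the clause headed by 'tell'; is c-commanded by the pronoun; coreference would bind this R-expression — blocked (Principle C).

No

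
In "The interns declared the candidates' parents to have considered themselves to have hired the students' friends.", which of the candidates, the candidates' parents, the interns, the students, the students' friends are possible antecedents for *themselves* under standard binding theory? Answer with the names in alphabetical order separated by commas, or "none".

*themselves* is a reflexive; Principle A requires it to be bound within its binding domain — the clause headed by 'considered'.
— the candidates: possessor inside the subject DP of the clause headed by 'considered'; does not c-command the reflexive — cannot bind it (Principle A).
— the candidates' parents: subject of the clause headed by 'considered'; c-commands the reflexive within its binding domain — allowed (Principle A).
— the interns: subject of the matrix clause; c-commands the reflexive but lies outside its binding domain — cannot bind it (Principle A).
— the students: possessor inside the object DP of the clause headed by 'hired'; does not c-command the reflexive — cannot bind it (Principle A).
— the students' friends: object of the clause headed by 'hired'; does not c-command the reflexive — cannot bind it (Principle A).

the candidates' parents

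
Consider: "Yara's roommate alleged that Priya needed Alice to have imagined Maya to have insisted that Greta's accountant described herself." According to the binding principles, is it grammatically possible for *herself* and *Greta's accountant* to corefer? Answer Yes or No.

Yes

*herself* is a reflexive; Principle A requires it to be bound within its binding domain — the clause headed by 'described'.
— Greta's accountant: subject of the clause headed by 'described'; c-commands the reflexive within its binding domain — allowed (Principle A).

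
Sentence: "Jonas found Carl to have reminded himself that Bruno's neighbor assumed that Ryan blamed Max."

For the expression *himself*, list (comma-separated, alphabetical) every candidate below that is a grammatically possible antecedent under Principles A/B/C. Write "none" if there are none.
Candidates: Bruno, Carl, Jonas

Carl

*himself* is a reflexive; Principle A requires it to be bound within its binding domain — the clause headed by 'reminded'.
— Bruno: possessor inside the subject DP of the clause headed by 'assumed'; does not c-command the reflexive — cannot bind it (Principle A).
— Carl: subject of the clause headed by 'reminded'; c-commands the reflexive within its binding domain — allowed (Principle A).
— Jonas: subject of the matrix clause; c-commands the reflexive but lies outside its binding domain — cannot bind it (Principle A).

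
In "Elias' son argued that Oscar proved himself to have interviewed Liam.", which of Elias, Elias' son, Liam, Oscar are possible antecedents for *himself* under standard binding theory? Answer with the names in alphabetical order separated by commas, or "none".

*himself* is a reflexive; Principle A requires it to be bound within its binding domain — the clause headed by 'proved'.
— Elias: possessor inside the subject DP of the matrix clause; does not c-command the reflexive — cannot bind it (Principle A).
— Elias' son: subject of the matrix clause; c-commands the reflexive but lies outside its binding domain — cannot bind it (Principle A).
— Liam: object of the clause headed by 'interviewed'; does not c-command the reflexive — cannot bind it (Principle A).
— Oscar: subject of the clause headed by 'proved'; c-commands the reflexive within its binding domain — allowed (Principle A).

Oscar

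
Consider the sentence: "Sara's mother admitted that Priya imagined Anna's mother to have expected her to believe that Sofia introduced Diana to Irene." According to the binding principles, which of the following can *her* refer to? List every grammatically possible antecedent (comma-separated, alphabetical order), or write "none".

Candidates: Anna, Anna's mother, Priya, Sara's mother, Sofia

*her* is a pronoun; Principle B requires it to be free in its binding domain — the clause headed by 'expected'.
— Anna: possessor inside the subject DP of the clause headed by 'expected'; does not c-command the pronoun — Principle B does not apply; allowed.
— Anna's mother: subject of the clause headed by 'expected'; c-commands the pronoun within its binding domain — blocked (Principle B).
— Priya: subject of the clause headed by 'imagined'; c-commands the pronoun but lies outside its binding domain — allowed.
— Sara's mother: subject of the matrix clause; c-commands the pronoun but lies outside its binding domain — allowed.
— Sofia: subject of the clause headed by 'introduced'; is c-commanded by the pronoun; coreference would bind this R-expression — blocked (Principle C).

Anna, Priya, Sara's mother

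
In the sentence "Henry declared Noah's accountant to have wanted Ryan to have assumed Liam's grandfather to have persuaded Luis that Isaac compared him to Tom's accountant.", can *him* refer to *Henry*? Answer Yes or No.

*him* is a pronoun; Principle B requires it to be free in its binding domain — the clause headed by 'compared'.
— Henry: subject of the matrix clause; c-commands the pronoun but lies outside its binding domain — allowed.

Yes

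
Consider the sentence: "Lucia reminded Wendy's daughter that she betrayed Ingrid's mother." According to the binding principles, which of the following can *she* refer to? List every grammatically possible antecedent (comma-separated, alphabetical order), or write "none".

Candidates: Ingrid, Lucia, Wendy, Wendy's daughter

Lucia, Wendy, Wendy's daughter

*she* is a pronoun; Principle B requires it to be free in its binding domain — the clause headed by 'betrayed'.
— Ingrid: possessor inside the object DP of the clause headed by 'betrayed'; is c-commanded by the pronoun; coreference would bind this R-expression — blocked (Principle C).
— Lucia: subject of the matrix clause; c-commands the pronoun but lies outside its binding domain — allowed.
— Wendy: possessor inside the object DP of the matrix clause; does not c-command the pronoun — Principle B does not apply; allowed.
— Wendy's daughter: object of the matrix clause; c-commands the pronoun but lies outside its binding domain — allowed.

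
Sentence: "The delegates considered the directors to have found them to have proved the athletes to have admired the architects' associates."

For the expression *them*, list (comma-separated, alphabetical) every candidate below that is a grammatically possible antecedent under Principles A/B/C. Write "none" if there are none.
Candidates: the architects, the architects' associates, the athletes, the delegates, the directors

*them* is a pronoun; Principle B requires it to be free in its binding domain — the clause headed by 'found'.
— the architects: possessor inside the object DP of the clause headed by 'admired'; is c-commanded by the pronoun; coreference would bind this R-expression — blocked (Principle C).
— the architects' associates: object of the clause headed by 'admired'; is c-commanded by the pronoun; coreference would bind this R-expression — blocked (Principle C).
— the athletes: subject of the clause headed by 'admired'; is c-commanded by the pronoun; coreference would bind this R-expression — blocked (Principle C).
— the delegates: subject of the matrix clause; c-commands the pronoun but lies outside its binding domain — allowed.
— the directors: subject of the clause headed by 'found'; c-commands the pronoun within its binding domain — blocked (Principle B).

the delegates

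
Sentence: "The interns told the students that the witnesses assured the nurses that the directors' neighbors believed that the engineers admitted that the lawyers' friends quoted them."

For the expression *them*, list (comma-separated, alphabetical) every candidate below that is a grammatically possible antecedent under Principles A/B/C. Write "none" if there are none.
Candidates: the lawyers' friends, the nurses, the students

the nurses, the students

*them* is a pronoun; Principle B requires it to be free in its binding domain — the clause headed by 'quoted'.
— the lawyers' friends: subject of the clause headed by 'quoted'; c-commands the pronoun within its binding domain — blocked (Principle B).
— the nurses: object of the clause headed by 'assured'; c-commands the pronoun but lies outside its binding domain — allowed.
— the students: object of the matrix clause; c-commands the pronoun but lies outside its binding domain — allowed.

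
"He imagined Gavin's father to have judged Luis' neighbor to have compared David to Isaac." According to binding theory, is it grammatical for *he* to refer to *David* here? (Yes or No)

No

*David* is an R-expression; Principle C requires it to be free (not bound by any c-commanding expression).
— he: subject of the matrix clause; the pronoun c-commands the R-expression — coreference blocked (Principle C).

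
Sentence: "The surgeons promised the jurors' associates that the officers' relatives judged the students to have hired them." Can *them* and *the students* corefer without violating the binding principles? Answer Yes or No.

No

*the students* is an R-expression; Principle C requires it to be free (not bound by any c-commanding expression).
— them: object of the clause headed by 'hired'; the R-expression locally c-commands the pronoun — coreference blocked (Principle B on the pronoun).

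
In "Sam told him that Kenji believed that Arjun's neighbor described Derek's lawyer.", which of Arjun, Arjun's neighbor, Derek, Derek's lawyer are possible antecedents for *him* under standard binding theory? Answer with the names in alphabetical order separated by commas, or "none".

*him* is a pronoun; Principle B requires it to be free in its binding domain — the matrix clause.
— Arjun: possessor inside the subject DP of the clause headed by 'described'; is c-commanded by the pronoun; coreference would bind this R-expression — blocked (Principle C).
— Arjun's neighbor: subject of the clause headed by 'described'; is c-commanded by the pronoun; coreference would bind this R-expression — blocked (Principle C).
— Derek: possessor inside the object DP of the clause headed by 'described'; is c-commanded by the pronoun; coreference would bind this R-expression — blocked (Principle C).
— Derek's lawyer: object of the clause headed by 'described'; is c-commanded by the pronoun; coreference would bind this R-expression — blocked (Principle C).

none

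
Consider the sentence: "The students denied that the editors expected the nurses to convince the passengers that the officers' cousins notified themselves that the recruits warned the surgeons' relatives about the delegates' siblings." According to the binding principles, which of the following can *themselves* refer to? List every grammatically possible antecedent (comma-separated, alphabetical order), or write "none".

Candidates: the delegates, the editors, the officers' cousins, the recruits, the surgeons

*themselves* is a reflexive; Principle A requires it to be bound within its binding domain — the clause headed by 'notified'.
— the delegates: possessor inside the second object DP of the clause headed by 'warned'; does not c-command the reflexive — cannot bind it (Principle A).
— the editors: subject of the clause headed by 'expected'; c-commands the reflexive but lies outside its binding domain — cannot bind it (Principle A).
— the officers' cousins: subject of the clause headed by 'notified'; c-commands the reflexive within its binding domain — allowed (Principle A).
— the recruits: subject of the clause headed by 'warned'; does not c-command the reflexive — cannot bind it (Principle A).
— the surgeons: possessor inside the object DP of the clause headed by 'warned'; does not c-command the reflexive — cannot bind it (Principle A).

the officers' cousins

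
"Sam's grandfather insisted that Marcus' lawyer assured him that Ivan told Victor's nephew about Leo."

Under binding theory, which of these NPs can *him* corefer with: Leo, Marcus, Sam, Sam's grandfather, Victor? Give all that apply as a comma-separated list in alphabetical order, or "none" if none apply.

*him* is a pronoun; Principle B requires it to be free in its binding domain — the clause headed by 'assured'.
— Leo: second object of the clause headed by 'told'; is c-commanded by the pronoun; coreference would bind this R-expression — blocked (Principle C).
— Marcus: possessor inside the subject DP of the clause headed by 'assured'; does not c-command the pronoun — Principle B does not apply; allowed.
— Sam: possessor inside the subject DP of the matrix clause; does not c-command the pronoun — Principle B does not apply; allowed.
— Sam's grandfather: subject of the matrix clause; c-commands the pronoun but lies outside its binding domain — allowed.
— Victor: possessor inside the object DP of the clause headed by 'told'; is c-commanded by the pronoun; coreference would bind this R-expression — blocked (Principle C).

Marcus, Sam, Sam's grandfather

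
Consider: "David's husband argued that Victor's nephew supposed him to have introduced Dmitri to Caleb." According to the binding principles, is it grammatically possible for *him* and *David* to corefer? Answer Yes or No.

*him* is a pronoun; Principle B requires it to be free in its binding domain — the clause headed by 'supposed'.
— David: possessor inside the subject DP of the matrix clause; does not c-command the pronoun — Principle B does not apply; allowed.

Yes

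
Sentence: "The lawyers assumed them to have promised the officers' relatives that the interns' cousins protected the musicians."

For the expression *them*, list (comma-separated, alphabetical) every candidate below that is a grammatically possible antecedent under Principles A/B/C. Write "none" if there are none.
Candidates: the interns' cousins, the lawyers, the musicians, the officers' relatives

*them* is a pronoun; Principle B requires it to be free in its binding domain — the matrix clause.
— the interns' cousins: subject of the clause headed by 'protected'; is c-commanded by the pronoun; coreference would bind this R-expression — blocked (Principle C).
— the lawyers: subject of the matrix clause; c-commands the pronoun within its binding domain — blocked (Principle B).
— the musicians: object of the clause headed by 'protected'; is c-commanded by the pronoun; coreference would bind this R-expression — blocked (Principle C).
— the officers' relatives: object of the clause headed by 'promised'; is c-commanded by the pronoun; coreference would bind this R-expression — blocked (Principle C).

none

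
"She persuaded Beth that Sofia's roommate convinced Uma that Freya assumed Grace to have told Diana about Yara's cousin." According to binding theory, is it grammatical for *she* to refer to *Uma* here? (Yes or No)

*Uma* is an R-expression; Principle C requires it to be free (not bound by any c-commanding expression).
— she: subject of the matrix clause; the pronoun c-commands the R-expression — coreference blocked (Principle C).

No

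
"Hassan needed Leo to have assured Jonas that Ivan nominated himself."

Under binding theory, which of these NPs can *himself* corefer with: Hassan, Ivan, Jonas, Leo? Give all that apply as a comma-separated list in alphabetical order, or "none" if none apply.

Ivan

*himself* is a reflexive; Principle A requires it to be bound within its binding domain — the clause headed by 'nominated'.
— Hassan: subject of the matrix clause; c-commands the reflexive but lies outside its binding domain — cannot bind it (Principle A).
— Ivan: subject of the clause headed by 'nominated'; c-commands the reflexive within its binding domain — allowed (Principle A).
— Jonas: object of the clause headed by 'assured'; c-commands the reflexive but lies outside its binding domain — cannot bind it (Principle A).
— Leo: subject of the clause headed by 'assured'; c-commands the reflexive but lies outside its binding domain — cannot bind it (Principle A).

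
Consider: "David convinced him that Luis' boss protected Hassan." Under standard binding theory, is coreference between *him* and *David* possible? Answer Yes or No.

*David* is an R-expression; Principle C requires it to be free (not bound by any c-commanding expression).
— him: object of the matrix clause; the R-expression locally c-commands the pronoun — coreference blocked (Principle B on the pronoun).

No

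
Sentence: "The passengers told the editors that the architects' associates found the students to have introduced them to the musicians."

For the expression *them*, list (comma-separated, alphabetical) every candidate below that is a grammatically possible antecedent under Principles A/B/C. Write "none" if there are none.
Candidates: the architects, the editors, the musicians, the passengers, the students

*them* is a pronoun; Principle B requires it to be free in its binding domain — the clause headed by 'introduced'.
— the architects: possessor inside the subject DP of the clause headed by 'found'; does not c-command the pronoun — Principle B does not apply; allowed.
— the editors: object of the matrix clause; c-commands the pronoun but lies outside its binding domain — allowed.
— the musicians: second object of the clause headed by 'introduced'; is c-commanded by the pronoun; coreference would bind this R-expression — blocked (Principle C).
— the passengers: subject of the matrix clause; c-commands the pronoun but lies outside its binding domain — allowed.
— the students: subject of the clause headed by 'introduced'; c-commands the pronoun within its binding domain — blocked (Principle B).

the architects, the editors, the passengers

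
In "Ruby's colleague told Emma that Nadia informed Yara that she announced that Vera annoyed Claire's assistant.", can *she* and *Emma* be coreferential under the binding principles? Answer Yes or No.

Yes

*Emma* is an R-expression; Principle C requires it to be free (not bound by any c-commanding expression).
— she: subject of the clause headed by 'announced'; the pronoun does not c-command the R-expression — coreference allowed.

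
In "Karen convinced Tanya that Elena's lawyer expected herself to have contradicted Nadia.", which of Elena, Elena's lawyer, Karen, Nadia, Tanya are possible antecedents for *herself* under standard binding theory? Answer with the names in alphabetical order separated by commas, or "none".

*herself* is a reflexive; Principle A requires it to be bound within its binding domain — the clause headed by 'expected'.
— Elena: possessor inside the subject DP of the clause headed by 'expected'; does not c-command the reflexive — cannot bind it (Principle A).
— Elena's lawyer: subject of the clause headed by 'expected'; c-commands the reflexive within its binding domain — allowed (Principle A).
— Karen: subject of the matrix clause; c-commands the reflexive but lies outside its binding domain — cannot bind it (Principle A).
— Nadia: object of the clause headed by 'contradicted'; does not c-command the reflexive — cannot bind it (Principle A).
— Tanya: object of the matrix clause; c-commands the reflexive but lies outside its binding domain — cannot bind it (Principle A).

Elena's lawyer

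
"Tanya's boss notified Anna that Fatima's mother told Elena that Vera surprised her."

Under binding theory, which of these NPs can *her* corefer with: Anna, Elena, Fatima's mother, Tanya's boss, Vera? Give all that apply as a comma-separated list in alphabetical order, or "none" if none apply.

*her* is a pronoun; Principle B requires it to be free in its binding domain — the clause headed by 'surprised'.
— Anna: object of the matrix clause; c-commands the pronoun but lies outside its binding domain — allowed.
— Elena: object of the clause headed by 'told'; c-commands the pronoun but lies outside its binding domain — allowed.
— Fatima's mother: subject of the clause headed by 'told'; c-commands the pronoun but lies outside its binding domain — allowed.
— Tanya's boss: subject of the matrix clause; c-commands the pronoun but lies outside its binding domain — allowed.
— Vera: subject of the clause headed by 'surprised'; c-commands the pronoun within its binding domain — blocked (Principle B).

Anna, Elena, Fatima's mother, Tanya's boss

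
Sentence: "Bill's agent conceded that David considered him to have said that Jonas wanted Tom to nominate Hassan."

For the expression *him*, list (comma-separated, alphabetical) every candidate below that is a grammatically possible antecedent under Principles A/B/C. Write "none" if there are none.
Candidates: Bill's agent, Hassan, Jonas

*him* is a pronoun; Principle B requires it to be free in its binding domain — the clause headed by 'considered'.
— Bill's agent: subject of the matrix clause; c-commands the pronoun but lies outside its binding domain — allowed.
— Hassan: object of the clause headed by 'nominate'; is c-commanded by the pronoun; coreference would bind this R-expression — blocked (Principle C).
— Jonas: subject of the clause headed by 'wanted'; is c-commanded by the pronoun; coreference would bind this R-expression — blocked (Principle C).

Bill's agent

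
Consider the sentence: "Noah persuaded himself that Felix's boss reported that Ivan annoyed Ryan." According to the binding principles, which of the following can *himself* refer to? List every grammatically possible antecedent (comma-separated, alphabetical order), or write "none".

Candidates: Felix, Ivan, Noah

*himself* is a reflexive; Principle A requires it to be bound within its binding domain — the matrix clause.
— Felix: possessor inside the subject DP of the clause headed by 'reported'; does not c-command the reflexive — cannot bind it (Principle A).
— Ivan: subject of the clause headed by 'annoyed'; does not c-command the reflexive — cannot bind it (Principle A).
— Noah: subject of the matrix clause; c-commands the reflexive within its binding domain — allowed (Principle A).

Noah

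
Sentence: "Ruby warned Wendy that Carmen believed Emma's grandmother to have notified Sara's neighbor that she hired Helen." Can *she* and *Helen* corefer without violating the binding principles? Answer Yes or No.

*Helen* is an R-expression; Principle C requires it to be free (not bound by any c-commanding expression).
— she: subject of the clause headed by 'hired'; the pronoun c-commands the R-expression — coreference blocked (Principle C).

No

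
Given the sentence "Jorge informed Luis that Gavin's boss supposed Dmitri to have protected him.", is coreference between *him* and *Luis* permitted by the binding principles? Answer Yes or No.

Yes

*him* is a pronoun; Principle B requires it to be free in its binding domain — the clause headed by 'protected'.
— Luis: object of the matrix clause; c-commands the pronoun but lies outside its binding domain — allowed.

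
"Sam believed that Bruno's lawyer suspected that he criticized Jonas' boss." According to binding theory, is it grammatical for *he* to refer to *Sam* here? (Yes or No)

*Sam* is an R-expression; Principle C requires it to be free (not bound by any c-commanding expression).
— he: subject of the clause headed by 'criticized'; the pronoun does not c-command the R-expression — coreference allowed.

Yes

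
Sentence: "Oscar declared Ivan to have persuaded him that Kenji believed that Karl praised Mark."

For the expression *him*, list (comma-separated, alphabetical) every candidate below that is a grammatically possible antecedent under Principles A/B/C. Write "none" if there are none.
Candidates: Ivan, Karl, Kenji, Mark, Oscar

Oscar

*him* is a pronoun; Principle B requires it to be free in its binding domain — the clause headed by 'persuaded'.
— Ivan: subject of the clause headed by 'persuaded'; c-commands the pronoun within its binding domain — blocked (Principle B).
— Karl: subject of the clause headed by 'praised'; is c-commanded by the pronoun; coreference would bind this R-expression — blocked (Principle C).
— Kenji: subject of the clause headed by 'believed'; is c-commanded by the pronoun; coreference would bind this R-expression — blocked (Principle C).
— Mark: object of the clause headed by 'praised'; is c-commanded by the pronoun; coreference would bind this R-expression — blocked (Principle C).
— Oscar: subject of the matrix clause; c-commands the pronoun but lies outside its binding domain — allowed.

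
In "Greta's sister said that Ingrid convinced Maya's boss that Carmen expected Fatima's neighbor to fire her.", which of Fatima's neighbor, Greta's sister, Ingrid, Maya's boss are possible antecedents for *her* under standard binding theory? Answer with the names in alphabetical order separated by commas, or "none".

Greta's sister, Ingrid, Maya's boss

*her* is a pronoun; Principle B requires it to be free in its binding domain — the clause headed by 'fire'.
— Fatima's neighbor: subject of the clause headed by 'fire'; c-commands the pronoun within its binding domain — blocked (Principle B).
— Greta's sister: subject of the matrix clause; c-commands the pronoun but lies outside its binding domain — allowed.
— Ingrid: subject of the clause headed by 'convinced'; c-commands the pronoun but lies outside its binding domain — allowed.
— Maya's boss: object of the clause headed by 'convinced'; c-commands the pronoun but lies outside its binding domain — allowed.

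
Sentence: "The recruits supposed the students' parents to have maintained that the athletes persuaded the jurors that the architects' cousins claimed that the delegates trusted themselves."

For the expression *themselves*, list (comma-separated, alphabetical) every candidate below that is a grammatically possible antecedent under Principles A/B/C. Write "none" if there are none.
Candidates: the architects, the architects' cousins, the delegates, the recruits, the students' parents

*themselves* is a reflexive; Principle A requires it to be bound within its binding domain — the clause headed by 'trusted'.
— the architects: possessor inside the subject DP of the clause headed by 'claimed'; does not c-command the reflexive — cannot bind it (Principle A).
— the architects' cousins: subject of the clause headed by 'claimed'; c-commands the reflexive but lies outside its binding domain — cannot bind it (Principle A).
— the delegates: subject of the clause headed by 'trusted'; c-commands the reflexive within its binding domain — allowed (Principle A).
— the recruits: subject of the matrix clause; c-commands the reflexive but lies outside its binding domain — cannot bind it (Principle A).
— the students' parents: subject of the clause headed by 'maintained'; c-commands the reflexive but lies outside its binding domain — cannot bind it (Principle A).

the delegates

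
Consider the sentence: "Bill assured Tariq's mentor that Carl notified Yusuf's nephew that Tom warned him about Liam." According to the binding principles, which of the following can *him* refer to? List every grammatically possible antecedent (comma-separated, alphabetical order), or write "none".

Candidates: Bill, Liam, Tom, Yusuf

*him* is a pronoun; Principle B requires it to be free in its binding domain — the clause headed by 'warned'.
— Bill: subject of the matrix clause; c-commands the pronoun but lies outside its binding domain — allowed.
— Liam: second object of the clause headed by 'warned'; is c-commanded by the pronoun; coreference would bind this R-expression — blocked (Principle C).
— Tom: subject of the clause headed by 'warned'; c-commands the pronoun within its binding domain — blocked (Principle B).
— Yusuf: possessor inside the object DP of the clause headed by 'notified'; does not c-command the pronoun — Principle B does not apply; allowed.

Bill, Yusuf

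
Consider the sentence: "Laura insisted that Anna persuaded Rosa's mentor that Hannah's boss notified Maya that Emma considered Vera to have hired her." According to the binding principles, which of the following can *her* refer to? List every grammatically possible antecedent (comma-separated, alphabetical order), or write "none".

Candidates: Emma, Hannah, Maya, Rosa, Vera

*her* is a pronoun; Principle B requires it to be free in its binding domain — the clause headed by 'hired'.
— Emma: subject of the clause headed by 'considered'; c-commands the pronoun but lies outside its binding domain — allowed.
— Hannah: possessor inside the subject DP of the clause headed by 'notified'; does not c-command the pronoun — Principle B does not apply; allowed.
— Maya: object of the clause headed by 'notified'; c-commands the pronoun but lies outside its binding domain — allowed.
— Rosa: possessor inside the object DP of the clause headed by 'persuaded'; does not c-command the pronoun — Principle B does not apply; allowed.
— Vera: subject of the clause headed by 'hired'; c-commands the pronoun within its binding domain — blocked (Principle B).

Emma, Hannah, Maya, Rosa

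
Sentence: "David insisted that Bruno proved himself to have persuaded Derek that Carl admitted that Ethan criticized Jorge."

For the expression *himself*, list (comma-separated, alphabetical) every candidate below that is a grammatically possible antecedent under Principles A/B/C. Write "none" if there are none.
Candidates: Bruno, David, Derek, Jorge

*himself* is a reflexive; Principle A requires it to be bound within its binding domain — the clause headed by 'proved'.
— Bruno: subject of the clause headed by 'proved'; c-commands the reflexive within its binding domain — allowed (Principle A).
— David: subject of the matrix clause; c-commands the reflexive but lies outside its binding domain — cannot bind it (Principle A).
— Derek: object of the clause headed by 'persuaded'; does not c-command the reflexive — cannot bind it (Principle A).
— Jorge: object of the clause headed by 'criticized'; does not c-command the reflexive — cannot bind it (Principle A).

Bruno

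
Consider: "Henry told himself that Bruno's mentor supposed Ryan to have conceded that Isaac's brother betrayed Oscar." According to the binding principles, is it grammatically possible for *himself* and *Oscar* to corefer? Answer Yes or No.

*himself* is a reflexive; Principle A requires it to be bound within its binding domain — the matrix clause.
— Oscar: object of the clause headed by 'betrayed'; does not c-command the reflexive — cannot bind it (Principle A).

No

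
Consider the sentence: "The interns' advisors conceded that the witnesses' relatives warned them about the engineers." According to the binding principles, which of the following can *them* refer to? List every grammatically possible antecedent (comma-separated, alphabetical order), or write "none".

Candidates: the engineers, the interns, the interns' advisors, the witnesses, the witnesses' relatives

*them* is a pronoun; Principle B requires it to be free in its binding domain — the clause headed by 'warned'.
— the engineers: second object of the clause headed by 'warned'; is c-commanded by the pronoun; coreference would bind this R-expression — blocked (Principle C).
— the interns: possessor inside the subject DP of the matrix clause; does not c-command the pronoun — Principle B does not apply; allowed.
— the interns' advisors: subject of the matrix clause; c-commands the pronoun but lies outside its binding domain — allowed.
— the witnesses: possessor inside the subject DP of the clause headed by 'warned'; does not c-command the pronoun — Principle B does not apply; allowed.
— the witnesses' relatives: subject of the clause headed by 'warned'; c-commands the pronoun within its binding domain — blocked (Principle B).

the interns, the interns' advisors, the witnesses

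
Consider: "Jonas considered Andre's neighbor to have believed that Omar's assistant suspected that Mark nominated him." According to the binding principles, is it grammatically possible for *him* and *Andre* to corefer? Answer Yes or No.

Yes

*him* is a pronoun; Principle B requires it to be free in its binding domain — the clause headed by 'nominated'.
— Andre: possessor inside the subject DP of the clause headed by 'believed'; does not c-command the pronoun — Principle B does not apply; allowed.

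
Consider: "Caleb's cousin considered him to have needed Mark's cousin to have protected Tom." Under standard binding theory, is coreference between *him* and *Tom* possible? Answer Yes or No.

No

*Tom* is an R-expression; Principle C requires it to be free (not bound by any c-commanding expression).
— him: subject of the clause headed by 'needed'; the pronoun c-commands the R-expression — coreference blocked (Principle C).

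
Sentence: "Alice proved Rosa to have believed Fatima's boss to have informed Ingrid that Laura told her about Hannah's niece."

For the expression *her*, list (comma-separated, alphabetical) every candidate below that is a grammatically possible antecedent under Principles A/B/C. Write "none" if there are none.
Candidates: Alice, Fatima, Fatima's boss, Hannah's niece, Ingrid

Alice, Fatima, Fatima's boss, Ingrid

*her* is a pronoun; Principle B requires it to be free in its binding domain — the clause headed by 'told'.
— Alice: subject of the matrix clause; c-commands the pronoun but lies outside its binding domain — allowed.
— Fatima: possessor inside the subject DP of the clause headed by 'informed'; does not c-command the pronoun — Principle B does not apply; allowed.
— Fatima's boss: subject of the clause headed by 'informed'; c-commands the pronoun but lies outside its binding domain — allowed.
— Hannah's niece: second object of the clause headed by 'told'; is c-commanded by the pronoun; coreference would bind this R-expression — blocked (Principle C).
— Ingrid: object of the clause headed by 'informed'; c-commands the pronoun but lies outside its binding domain — allowed.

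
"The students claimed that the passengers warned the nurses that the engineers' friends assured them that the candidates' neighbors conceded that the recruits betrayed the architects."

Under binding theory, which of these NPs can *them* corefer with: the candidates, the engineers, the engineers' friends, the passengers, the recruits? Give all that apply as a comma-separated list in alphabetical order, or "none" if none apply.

the engineers, the passengers

*them* is a pronoun; Principle B requires it to be free in its binding domain — the clause headed by 'assured'.
— the candidates: possessor inside the subject DP of the clause headed by 'conceded'; is c-commanded by the pronoun; coreference would bind this R-expression — blocked (Principle C).
— the engineers: possessor inside the subject DP of the clause headed by 'assured'; does not c-command the pronoun — Principle B does not apply; allowed.
— the engineers' friends: subject of the clause headed by 'assured'; c-commands the pronoun within its binding domain — blocked (Principle B).
— the passengers: subject of the clause headed by 'warned'; c-commands the pronoun but lies outside its binding domain — allowed.
— the recruits: subject of the clause headed by 'betrayed'; is c-commanded by the pronoun; coreference would bind this R-expression — blocked (Principle C).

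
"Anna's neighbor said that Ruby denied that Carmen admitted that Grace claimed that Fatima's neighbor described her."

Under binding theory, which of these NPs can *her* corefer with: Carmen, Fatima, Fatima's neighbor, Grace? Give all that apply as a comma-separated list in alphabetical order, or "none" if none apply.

Carmen, Fatima, Grace

*her* is a pronoun; Principle B requires it to be free in its binding domain — the clause headed by 'described'.
— Carmen: subject of the clause headed by 'admitted'; c-commands the pronoun but lies outside its binding domain — allowed.
— Fatima: possessor inside the subject DP of the clause headed by 'described'; does not c-command the pronoun — Principle B does not apply; allowed.
— Fatima's neighbor: subject of the clause headed by 'described'; c-commands the pronoun within its binding domain — blocked (Principle B).
— Grace: subject of the clause headed by 'claimed'; c-commands the pronoun but lies outside its binding domain — allowed.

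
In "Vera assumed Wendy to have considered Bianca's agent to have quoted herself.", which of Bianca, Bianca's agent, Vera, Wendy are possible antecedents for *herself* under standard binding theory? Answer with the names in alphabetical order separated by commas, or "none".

Bianca's agent

*herself* is a reflexive; Principle A requires it to be bound within its binding domain — the clause headed by 'quoted'.
— Bianca: possessor inside the subject DP of the clause headed by 'quoted'; does not c-command the reflexive — cannot bind it (Principle A).
— Bianca's agent: subject of the clause headed by 'quoted'; c-commands the reflexive within its binding domain — allowed (Principle A).
— Vera: subject of the matrix clause; c-commands the reflexive but lies outside its binding domain — cannot bind it (Principle A).
— Wendy: subject of the clause headed by 'considered'; c-commands the reflexive but lies outside its binding domain — cannot bind it (Principle A).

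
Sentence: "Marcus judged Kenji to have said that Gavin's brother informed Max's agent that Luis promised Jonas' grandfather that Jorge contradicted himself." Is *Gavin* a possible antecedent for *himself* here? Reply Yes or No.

*himself* is a reflexive; Principle A requires it to be bound within its binding domain — the clause headed by 'contradicted'.
— Gavin: possessor inside the subject DP of the clause headed by 'informed'; does not c-command the reflexive — cannot bind it (Principle A).

No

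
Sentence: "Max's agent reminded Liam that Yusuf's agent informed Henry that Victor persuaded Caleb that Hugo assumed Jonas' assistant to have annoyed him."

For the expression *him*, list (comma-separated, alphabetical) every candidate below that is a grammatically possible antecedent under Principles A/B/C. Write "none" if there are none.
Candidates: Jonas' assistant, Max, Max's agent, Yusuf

*him* is a pronoun; Principle B requires it to be free in its binding domain — the clause headed by 'annoyed'.
— Jonas' assistant: subject of the clause headed by 'annoyed'; c-commands the pronoun within its binding domain — blocked (Principle B).
— Max: possessor inside the subject DP of the matrix clause; does not c-command the pronoun — Principle B does not apply; allowed.
— Max's agent: subject of the matrix clause; c-commands the pronoun but lies outside its binding domain — allowed.
— Yusuf: possessor inside the subject DP of the clause headed by 'informed'; does not c-command the pronoun — Principle B does not apply; allowed.

Max, Max's agent, Yusuf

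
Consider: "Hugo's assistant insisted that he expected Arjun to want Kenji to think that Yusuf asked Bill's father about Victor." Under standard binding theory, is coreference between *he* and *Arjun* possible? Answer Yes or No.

*Arjun* is an R-expression; Principle C requires it to be free (not bound by any c-commanding expression).
— he: subject of the clause headed by 'expected'; the pronoun c-commands the R-expression — coreference blocked (Principle C).

No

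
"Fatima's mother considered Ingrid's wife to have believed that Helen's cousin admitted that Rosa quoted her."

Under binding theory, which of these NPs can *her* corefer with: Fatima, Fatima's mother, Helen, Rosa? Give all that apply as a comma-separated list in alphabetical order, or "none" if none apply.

*her* is a pronoun; Principle B requires it to be free in its binding domain — the clause headed by 'quoted'.
— Fatima: possessor inside the subject DP of the matrix clause; does not c-command the pronoun — Principle B does not apply; allowed.
— Fatima's mother: subject of the matrix clause; c-commands the pronoun but lies outside its binding domain — allowed.
— Helen: possessor inside the subject DP of the clause headed by 'admitted'; does not c-command the pronoun — Principle B does not apply; allowed.
— Rosa: subject of the clause headed by 'quoted'; c-commands the pronoun within its binding domain — blocked (Principle B).

Fatima, Fatima's mother, Helen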